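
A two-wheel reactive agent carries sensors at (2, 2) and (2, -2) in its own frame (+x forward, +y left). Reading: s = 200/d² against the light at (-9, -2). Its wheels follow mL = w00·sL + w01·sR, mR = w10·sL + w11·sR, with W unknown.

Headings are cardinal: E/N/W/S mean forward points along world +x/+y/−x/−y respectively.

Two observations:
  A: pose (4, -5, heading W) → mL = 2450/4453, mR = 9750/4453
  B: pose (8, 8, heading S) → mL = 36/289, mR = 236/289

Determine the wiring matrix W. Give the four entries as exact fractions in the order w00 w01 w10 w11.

obs A: pose=(4,-5,W) → sL=100/73, sR=100/61, mL=2450/4453, mR=9750/4453
obs B: pose=(8,8,S) → sL=8/17, sR=200/289, mL=36/289, mR=236/289
sensor matrix S = [[100/73, 100/61], [8/17, 200/289]]; det S = 227200/1286917
solve [mL_A; mL_B] = S·[w00; w01] and [mR_A; mR_B] = S·[w10; w11]:
  w00 = 1, w01 = -1/2, w10 = 1, w11 = 1/2

1 -1/2 1 1/2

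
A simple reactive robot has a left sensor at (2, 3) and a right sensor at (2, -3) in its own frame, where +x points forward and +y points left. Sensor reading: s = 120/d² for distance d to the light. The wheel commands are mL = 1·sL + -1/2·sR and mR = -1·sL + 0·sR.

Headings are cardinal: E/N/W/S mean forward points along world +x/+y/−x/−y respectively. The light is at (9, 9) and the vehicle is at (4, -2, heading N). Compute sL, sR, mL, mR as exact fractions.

24/29 24/17 60/493 -24/29

left sensor world pos  = (1, 0); dL² = 145
right sensor world pos = (7, 0); dR² = 85
sL = 120/145 = 24/29
sR = 120/85 = 24/17
mL = 1·sL + -1/2·sR = 60/493
mR = -1·sL + 0·sR = -24/29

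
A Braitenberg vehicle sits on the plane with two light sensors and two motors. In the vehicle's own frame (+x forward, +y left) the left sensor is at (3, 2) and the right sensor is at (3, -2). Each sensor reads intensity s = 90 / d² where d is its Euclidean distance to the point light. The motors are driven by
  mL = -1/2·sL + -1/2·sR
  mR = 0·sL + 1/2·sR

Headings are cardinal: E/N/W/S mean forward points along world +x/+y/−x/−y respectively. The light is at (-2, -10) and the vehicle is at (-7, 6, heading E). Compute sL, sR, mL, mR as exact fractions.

45/164 9/20 -297/820 9/40

left sensor world pos  = (-4, 8); dL² = 328
right sensor world pos = (-4, 4); dR² = 200
sL = 90/328 = 45/164
sR = 90/200 = 9/20
mL = -1/2·sL + -1/2·sR = -297/820
mR = 0·sL + 1/2·sR = 9/40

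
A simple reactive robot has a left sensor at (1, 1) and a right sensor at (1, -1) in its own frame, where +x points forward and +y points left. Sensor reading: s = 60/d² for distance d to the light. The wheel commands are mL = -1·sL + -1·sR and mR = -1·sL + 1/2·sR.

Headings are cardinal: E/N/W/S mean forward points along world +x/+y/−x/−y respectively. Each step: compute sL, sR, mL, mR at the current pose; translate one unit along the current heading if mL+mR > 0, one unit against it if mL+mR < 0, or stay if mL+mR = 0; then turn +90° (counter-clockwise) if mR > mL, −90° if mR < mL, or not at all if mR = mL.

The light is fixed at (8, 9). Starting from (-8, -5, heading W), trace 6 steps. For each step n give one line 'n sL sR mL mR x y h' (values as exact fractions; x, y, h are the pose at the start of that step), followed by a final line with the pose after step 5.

n=0: pose=(-8,-5,W); sL=30/257, sR=30/229; mL=-14580/58853, mR=-3015/58853; mL+mR=-17595/58853 → advance -1; mR−mL=45/229 → turn +1·90°
n=1: pose=(-7,-5,S); sL=60/421, sR=60/481; mL=-54120/202501, mR=-16230/202501; mL+mR=-70350/202501 → advance -1; mR−mL=90/481 → turn +1·90°
n=2: pose=(-7,-4,E); sL=3/17, sR=15/98; mL=-549/1666, mR=-333/3332; mL+mR=-1431/3332 → advance -1; mR−mL=45/196 → turn +1·90°
n=3: pose=(-8,-4,N); sL=60/433, sR=20/123; mL=-16040/53259, mR=-3050/53259; mL+mR=-19090/53259 → advance -1; mR−mL=10/41 → turn +1·90°
n=4: pose=(-8,-5,W); sL=30/257, sR=30/229; mL=-14580/58853, mR=-3015/58853; mL+mR=-17595/58853 → advance -1; mR−mL=45/229 → turn +1·90°
n=5: pose=(-7,-5,S); sL=60/421, sR=60/481; mL=-54120/202501, mR=-16230/202501; mL+mR=-70350/202501 → advance -1; mR−mL=90/481 → turn +1·90°

0 30/257 30/229 -14580/58853 -3015/58853 -8 -5 W
1 60/421 60/481 -54120/202501 -16230/202501 -7 -5 S
2 3/17 15/98 -549/1666 -333/3332 -7 -4 E
3 60/433 20/123 -16040/53259 -3050/53259 -8 -4 N
4 30/257 30/229 -14580/58853 -3015/58853 -8 -5 W
5 60/421 60/481 -54120/202501 -16230/202501 -7 -5 S
final -7 -4 E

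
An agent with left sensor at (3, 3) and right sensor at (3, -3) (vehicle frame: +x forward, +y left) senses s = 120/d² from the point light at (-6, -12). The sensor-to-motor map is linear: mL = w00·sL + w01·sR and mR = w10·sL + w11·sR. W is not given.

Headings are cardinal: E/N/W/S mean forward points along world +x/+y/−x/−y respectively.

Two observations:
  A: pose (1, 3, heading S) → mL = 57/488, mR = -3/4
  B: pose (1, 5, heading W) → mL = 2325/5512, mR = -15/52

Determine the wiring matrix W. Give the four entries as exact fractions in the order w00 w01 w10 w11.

obs A: pose=(1,3,S) → sL=30/61, sR=3/4, mL=57/488, mR=-3/4
obs B: pose=(1,5,W) → sL=30/53, sR=15/52, mL=2325/5512, mR=-15/52
sensor matrix S = [[30/61, 3/4], [30/53, 15/52]]; det S = -11880/42029
solve [mL_A; mL_B] = S·[w00; w01] and [mR_A; mR_B] = S·[w10; w11]:
  w00 = 1, w01 = -1/2, w10 = 0, w11 = -1

1 -1/2 0 -1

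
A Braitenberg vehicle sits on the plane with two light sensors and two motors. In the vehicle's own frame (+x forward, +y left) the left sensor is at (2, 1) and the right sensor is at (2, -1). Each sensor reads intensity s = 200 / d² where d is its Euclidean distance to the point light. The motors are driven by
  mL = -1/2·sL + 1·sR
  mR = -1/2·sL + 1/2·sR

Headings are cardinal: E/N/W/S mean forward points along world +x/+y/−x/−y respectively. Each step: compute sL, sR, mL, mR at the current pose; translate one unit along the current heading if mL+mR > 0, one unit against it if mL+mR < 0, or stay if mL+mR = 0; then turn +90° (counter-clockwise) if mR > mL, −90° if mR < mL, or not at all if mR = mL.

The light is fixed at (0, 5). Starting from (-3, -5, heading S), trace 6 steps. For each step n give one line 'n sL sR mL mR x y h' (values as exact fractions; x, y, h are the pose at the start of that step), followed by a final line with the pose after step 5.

n=0: pose=(-3,-5,S); sL=50/37, sR=5/4; mL=85/148, mR=-15/296; mL+mR=155/296 → advance +1; mR−mL=-5/8 → turn -1·90°
n=1: pose=(-3,-6,W); sL=200/169, sR=8/5; mL=852/845, mR=176/845; mL+mR=1028/845 → advance +1; mR−mL=-4/5 → turn -1·90°
n=2: pose=(-4,-6,N); sL=100/53, sR=20/9; mL=610/477, mR=80/477; mL+mR=230/159 → advance +1; mR−mL=-10/9 → turn -1·90°
n=3: pose=(-4,-5,E); sL=40/17, sR=8/5; mL=36/85, mR=-32/85; mL+mR=4/85 → advance +1; mR−mL=-4/5 → turn -1·90°
n=4: pose=(-3,-5,S); sL=50/37, sR=5/4; mL=85/148, mR=-15/296; mL+mR=155/296 → advance +1; mR−mL=-5/8 → turn -1·90°
n=5: pose=(-3,-6,W); sL=200/169, sR=8/5; mL=852/845, mR=176/845; mL+mR=1028/845 → advance +1; mR−mL=-4/5 → turn -1·90°

0 50/37 5/4 85/148 -15/296 -3 -5 S
1 200/169 8/5 852/845 176/845 -3 -6 W
2 100/53 20/9 610/477 80/477 -4 -6 N
3 40/17 8/5 36/85 -32/85 -4 -5 E
4 50/37 5/4 85/148 -15/296 -3 -5 S
5 200/169 8/5 852/845 176/845 -3 -6 W
final -4 -6 N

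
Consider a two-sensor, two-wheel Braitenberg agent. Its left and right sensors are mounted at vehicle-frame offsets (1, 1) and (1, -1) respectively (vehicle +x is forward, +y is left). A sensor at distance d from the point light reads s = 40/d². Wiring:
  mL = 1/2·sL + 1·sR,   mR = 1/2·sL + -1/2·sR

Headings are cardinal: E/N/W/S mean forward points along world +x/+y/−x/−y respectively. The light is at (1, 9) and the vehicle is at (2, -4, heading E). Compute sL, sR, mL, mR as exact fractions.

left sensor world pos  = (3, -3); dL² = 148
right sensor world pos = (3, -5); dR² = 200
sL = 40/148 = 10/37
sR = 40/200 = 1/5
mL = 1/2·sL + 1·sR = 62/185
mR = 1/2·sL + -1/2·sR = 13/370

10/37 1/5 62/185 13/370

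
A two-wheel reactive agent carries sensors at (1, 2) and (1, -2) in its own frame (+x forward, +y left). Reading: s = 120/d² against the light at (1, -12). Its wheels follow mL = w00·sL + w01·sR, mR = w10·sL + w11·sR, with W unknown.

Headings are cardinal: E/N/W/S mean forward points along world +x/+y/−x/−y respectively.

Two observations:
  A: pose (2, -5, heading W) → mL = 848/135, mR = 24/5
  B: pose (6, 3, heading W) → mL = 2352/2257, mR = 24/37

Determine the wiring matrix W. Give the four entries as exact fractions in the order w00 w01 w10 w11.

obs A: pose=(2,-5,W) → sL=24/5, sR=40/27, mL=848/135, mR=24/5
obs B: pose=(6,3,W) → sL=24/37, sR=24/61, mL=2352/2257, mR=24/37
sensor matrix S = [[24/5, 40/27], [24/37, 24/61]]; det S = 94208/101565
solve [mL_A; mL_B] = S·[w00; w01] and [mR_A; mR_B] = S·[w10; w11]:
  w00 = 1, w01 = 1, w10 = 1, w11 = 0

1 1 1 0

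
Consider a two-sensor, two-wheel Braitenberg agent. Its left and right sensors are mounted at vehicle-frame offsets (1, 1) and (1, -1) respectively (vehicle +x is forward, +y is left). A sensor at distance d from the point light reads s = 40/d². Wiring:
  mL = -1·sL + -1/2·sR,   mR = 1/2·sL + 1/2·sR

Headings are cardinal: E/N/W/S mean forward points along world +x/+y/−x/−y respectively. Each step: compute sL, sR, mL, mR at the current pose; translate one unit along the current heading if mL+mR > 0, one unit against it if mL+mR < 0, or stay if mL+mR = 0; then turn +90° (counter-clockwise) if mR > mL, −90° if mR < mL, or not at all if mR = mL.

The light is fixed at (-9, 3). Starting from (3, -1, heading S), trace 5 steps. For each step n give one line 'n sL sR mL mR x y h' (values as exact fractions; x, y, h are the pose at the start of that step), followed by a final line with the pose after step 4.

n=0: pose=(3,-1,S); sL=20/97, sR=20/73; mL=-2430/7081, mR=1700/7081; mL+mR=-10/97 → advance -1; mR−mL=4130/7081 → turn +1·90°
n=1: pose=(3,0,E); sL=40/173, sR=8/37; mL=-2172/6401, mR=1432/6401; mL+mR=-20/173 → advance -1; mR−mL=3604/6401 → turn +1·90°
n=2: pose=(2,0,N); sL=5/13, sR=10/37; mL=-250/481, mR=315/962; mL+mR=-5/26 → advance -1; mR−mL=815/962 → turn +1·90°
n=3: pose=(2,-1,W); sL=8/25, sR=40/109; mL=-1372/2725, mR=936/2725; mL+mR=-4/25 → advance -1; mR−mL=2308/2725 → turn +1·90°
n=4: pose=(3,-1,S); sL=20/97, sR=20/73; mL=-2430/7081, mR=1700/7081; mL+mR=-10/97 → advance -1; mR−mL=4130/7081 → turn +1·90°

0 20/97 20/73 -2430/7081 1700/7081 3 -1 S
1 40/173 8/37 -2172/6401 1432/6401 3 0 E
2 5/13 10/37 -250/481 315/962 2 0 N
3 8/25 40/109 -1372/2725 936/2725 2 -1 W
4 20/97 20/73 -2430/7081 1700/7081 3 -1 S
final 3 0 E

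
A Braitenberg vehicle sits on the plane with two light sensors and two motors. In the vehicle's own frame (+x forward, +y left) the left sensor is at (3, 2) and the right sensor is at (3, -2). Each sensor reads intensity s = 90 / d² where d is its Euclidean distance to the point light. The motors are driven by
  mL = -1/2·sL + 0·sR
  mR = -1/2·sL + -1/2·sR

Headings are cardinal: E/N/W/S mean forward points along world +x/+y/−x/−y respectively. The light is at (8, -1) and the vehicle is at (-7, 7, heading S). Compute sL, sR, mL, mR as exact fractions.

45/97 45/157 -45/194 -5715/15229

left sensor world pos  = (-5, 4); dL² = 194
right sensor world pos = (-9, 4); dR² = 314
sL = 90/194 = 45/97
sR = 90/314 = 45/157
mL = -1/2·sL + 0·sR = -45/194
mR = -1/2·sL + -1/2·sR = -5715/15229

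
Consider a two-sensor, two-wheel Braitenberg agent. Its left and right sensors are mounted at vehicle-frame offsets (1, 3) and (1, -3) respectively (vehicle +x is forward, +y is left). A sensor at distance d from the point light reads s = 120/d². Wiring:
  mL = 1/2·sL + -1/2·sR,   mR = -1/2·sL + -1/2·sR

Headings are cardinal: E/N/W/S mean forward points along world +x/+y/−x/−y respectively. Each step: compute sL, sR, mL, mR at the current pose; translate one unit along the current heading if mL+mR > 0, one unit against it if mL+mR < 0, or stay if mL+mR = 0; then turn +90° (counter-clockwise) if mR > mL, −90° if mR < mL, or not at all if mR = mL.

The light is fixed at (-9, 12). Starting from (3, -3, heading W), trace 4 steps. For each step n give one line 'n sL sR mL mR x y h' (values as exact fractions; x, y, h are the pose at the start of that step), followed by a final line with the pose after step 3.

0 24/89 24/53 -432/4717 -1704/4717 3 -3 W
1 15/37 30/113 585/8362 -2805/8362 4 -3 N
2 24/73 120/557 2304/40661 -11064/40661 4 -4 E
3 60/257 12/37 -432/9509 -2652/9509 3 -4 S
final 3 -3 W

n=0: pose=(3,-3,W); sL=24/89, sR=24/53; mL=-432/4717, mR=-1704/4717; mL+mR=-24/53 → advance -1; mR−mL=-24/89 → turn -1·90°
n=1: pose=(4,-3,N); sL=15/37, sR=30/113; mL=585/8362, mR=-2805/8362; mL+mR=-30/113 → advance -1; mR−mL=-15/37 → turn -1·90°
n=2: pose=(4,-4,E); sL=24/73, sR=120/557; mL=2304/40661, mR=-11064/40661; mL+mR=-120/557 → advance -1; mR−mL=-24/73 → turn -1·90°
n=3: pose=(3,-4,S); sL=60/257, sR=12/37; mL=-432/9509, mR=-2652/9509; mL+mR=-12/37 → advance -1; mR−mL=-60/257 → turn -1·90°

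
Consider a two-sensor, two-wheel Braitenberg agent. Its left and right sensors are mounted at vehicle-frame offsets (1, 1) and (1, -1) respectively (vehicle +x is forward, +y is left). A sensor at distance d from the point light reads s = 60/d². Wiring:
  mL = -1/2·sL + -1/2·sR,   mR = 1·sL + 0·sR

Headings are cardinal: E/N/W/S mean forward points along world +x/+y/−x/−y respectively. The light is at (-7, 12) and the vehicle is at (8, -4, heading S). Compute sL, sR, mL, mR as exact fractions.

12/109 12/97 -1236/10573 12/109

left sensor world pos  = (9, -5); dL² = 545
right sensor world pos = (7, -5); dR² = 485
sL = 60/545 = 12/109
sR = 60/485 = 12/97
mL = -1/2·sL + -1/2·sR = -1236/10573
mR = 1·sL + 0·sR = 12/109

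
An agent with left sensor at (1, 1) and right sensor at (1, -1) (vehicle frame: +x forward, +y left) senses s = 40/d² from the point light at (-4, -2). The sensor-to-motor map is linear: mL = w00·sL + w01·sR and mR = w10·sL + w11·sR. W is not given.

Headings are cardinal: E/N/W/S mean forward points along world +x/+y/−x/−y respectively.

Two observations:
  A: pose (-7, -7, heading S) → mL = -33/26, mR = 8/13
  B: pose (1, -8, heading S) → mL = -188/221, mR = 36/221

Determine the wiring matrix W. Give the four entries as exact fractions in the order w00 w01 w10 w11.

-1/2 -1 1 -1/2

obs A: pose=(-7,-7,S) → sL=1, sR=10/13, mL=-33/26, mR=8/13
obs B: pose=(1,-8,S) → sL=8/17, sR=8/13, mL=-188/221, mR=36/221
sensor matrix S = [[1, 10/13], [8/17, 8/13]]; det S = 56/221
solve [mL_A; mL_B] = S·[w00; w01] and [mR_A; mR_B] = S·[w10; w11]:
  w00 = -1/2, w01 = -1, w10 = 1, w11 = -1/2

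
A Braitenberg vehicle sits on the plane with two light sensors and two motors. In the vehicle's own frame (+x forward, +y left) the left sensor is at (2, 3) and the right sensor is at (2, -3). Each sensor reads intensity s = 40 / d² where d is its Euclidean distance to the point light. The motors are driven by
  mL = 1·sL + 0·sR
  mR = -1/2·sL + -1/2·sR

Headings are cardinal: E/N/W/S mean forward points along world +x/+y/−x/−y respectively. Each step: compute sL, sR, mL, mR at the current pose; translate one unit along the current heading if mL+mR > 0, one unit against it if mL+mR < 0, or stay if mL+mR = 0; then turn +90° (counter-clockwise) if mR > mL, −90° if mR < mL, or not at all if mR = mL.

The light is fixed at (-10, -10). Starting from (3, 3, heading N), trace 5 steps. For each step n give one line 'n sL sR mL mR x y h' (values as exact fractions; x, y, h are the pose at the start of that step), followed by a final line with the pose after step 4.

n=0: pose=(3,3,N); sL=8/65, sR=40/481; mL=8/65, mR=-248/2405; mL+mR=48/2405 → advance +1; mR−mL=-544/2405 → turn -1·90°
n=1: pose=(3,4,E); sL=20/257, sR=20/173; mL=20/257, mR=-4300/44461; mL+mR=-840/44461 → advance -1; mR−mL=-7760/44461 → turn -1·90°
n=2: pose=(2,4,S); sL=40/369, sR=8/45; mL=40/369, mR=-88/615; mL+mR=-64/1845 → advance -1; mR−mL=-464/1845 → turn -1·90°
n=3: pose=(2,5,W); sL=10/61, sR=5/53; mL=10/61, mR=-835/6466; mL+mR=225/6466 → advance +1; mR−mL=-1895/6466 → turn -1·90°
n=4: pose=(1,5,N); sL=40/353, sR=8/97; mL=40/353, mR=-3352/34241; mL+mR=528/34241 → advance +1; mR−mL=-7232/34241 → turn -1·90°

0 8/65 40/481 8/65 -248/2405 3 3 N
1 20/257 20/173 20/257 -4300/44461 3 4 E
2 40/369 8/45 40/369 -88/615 2 4 S
3 10/61 5/53 10/61 -835/6466 2 5 W
4 40/353 8/97 40/353 -3352/34241 1 5 N
final 1 6 E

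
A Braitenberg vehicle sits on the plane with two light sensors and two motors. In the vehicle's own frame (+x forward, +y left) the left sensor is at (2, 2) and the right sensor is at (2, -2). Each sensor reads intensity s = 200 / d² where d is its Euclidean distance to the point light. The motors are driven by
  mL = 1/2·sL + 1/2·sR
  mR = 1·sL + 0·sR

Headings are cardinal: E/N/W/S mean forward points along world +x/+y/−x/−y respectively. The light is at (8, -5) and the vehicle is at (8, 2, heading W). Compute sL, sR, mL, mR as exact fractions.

left sensor world pos  = (6, 0); dL² = 29
right sensor world pos = (6, 4); dR² = 85
sL = 200/29 = 200/29
sR = 200/85 = 40/17
mL = 1/2·sL + 1/2·sR = 2280/493
mR = 1·sL + 0·sR = 200/29

200/29 40/17 2280/493 200/29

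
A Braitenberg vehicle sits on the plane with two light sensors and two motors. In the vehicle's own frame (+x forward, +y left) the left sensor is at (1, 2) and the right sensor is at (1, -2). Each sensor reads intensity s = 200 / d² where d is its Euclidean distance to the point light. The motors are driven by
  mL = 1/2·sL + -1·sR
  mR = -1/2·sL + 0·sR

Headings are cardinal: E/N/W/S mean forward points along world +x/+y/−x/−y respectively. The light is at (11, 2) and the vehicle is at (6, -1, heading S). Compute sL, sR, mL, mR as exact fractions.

left sensor world pos  = (8, -2); dL² = 25
right sensor world pos = (4, -2); dR² = 65
sL = 200/25 = 8
sR = 200/65 = 40/13
mL = 1/2·sL + -1·sR = 12/13
mR = -1/2·sL + 0·sR = -4

8 40/13 12/13 -4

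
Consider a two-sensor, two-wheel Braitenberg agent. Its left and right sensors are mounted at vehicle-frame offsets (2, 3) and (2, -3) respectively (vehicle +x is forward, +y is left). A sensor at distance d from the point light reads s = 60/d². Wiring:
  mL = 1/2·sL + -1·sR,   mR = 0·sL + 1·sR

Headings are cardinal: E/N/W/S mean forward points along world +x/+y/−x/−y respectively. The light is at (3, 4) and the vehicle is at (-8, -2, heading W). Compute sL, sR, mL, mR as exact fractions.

left sensor world pos  = (-10, -5); dL² = 250
right sensor world pos = (-10, 1); dR² = 178
sL = 60/250 = 6/25
sR = 60/178 = 30/89
mL = 1/2·sL + -1·sR = -483/2225
mR = 0·sL + 1·sR = 30/89

6/25 30/89 -483/2225 30/89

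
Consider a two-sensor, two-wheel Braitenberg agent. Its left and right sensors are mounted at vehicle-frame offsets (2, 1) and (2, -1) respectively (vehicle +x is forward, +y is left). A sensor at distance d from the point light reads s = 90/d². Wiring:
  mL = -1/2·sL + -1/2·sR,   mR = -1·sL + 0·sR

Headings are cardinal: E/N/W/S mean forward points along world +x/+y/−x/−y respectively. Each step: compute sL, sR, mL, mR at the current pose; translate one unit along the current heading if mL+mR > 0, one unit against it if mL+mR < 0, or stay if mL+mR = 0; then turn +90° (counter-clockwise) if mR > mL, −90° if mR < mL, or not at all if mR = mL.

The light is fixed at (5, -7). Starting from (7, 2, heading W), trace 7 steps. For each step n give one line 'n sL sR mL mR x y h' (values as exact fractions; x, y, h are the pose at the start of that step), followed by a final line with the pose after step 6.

n=0: pose=(7,2,W); sL=45/32, sR=9/10; mL=-369/320, mR=-45/32; mL+mR=-819/320 → advance -1; mR−mL=-81/320 → turn -1·90°
n=1: pose=(8,2,N); sL=18/25, sR=90/137; mL=-2358/3425, mR=-18/25; mL+mR=-4824/3425 → advance -1; mR−mL=-108/3425 → turn -1·90°
n=2: pose=(8,1,E); sL=45/53, sR=45/37; mL=-2025/1961, mR=-45/53; mL+mR=-3690/1961 → advance -1; mR−mL=360/1961 → turn +1·90°
n=3: pose=(7,1,N); sL=90/101, sR=90/109; mL=-9450/11009, mR=-90/101; mL+mR=-19260/11009 → advance -1; mR−mL=-360/11009 → turn -1·90°
n=4: pose=(7,0,E); sL=9/8, sR=45/26; mL=-297/208, mR=-9/8; mL+mR=-531/208 → advance -1; mR−mL=63/208 → turn +1·90°
n=5: pose=(6,0,N); sL=10/9, sR=18/17; mL=-166/153, mR=-10/9; mL+mR=-112/51 → advance -1; mR−mL=-4/153 → turn -1·90°
n=6: pose=(6,-1,E); sL=45/29, sR=45/17; mL=-1035/493, mR=-45/29; mL+mR=-1800/493 → advance -1; mR−mL=270/493 → turn +1·90°

0 45/32 9/10 -369/320 -45/32 7 2 W
1 18/25 90/137 -2358/3425 -18/25 8 2 N
2 45/53 45/37 -2025/1961 -45/53 8 1 E
3 90/101 90/109 -9450/11009 -90/101 7 1 N
4 9/8 45/26 -297/208 -9/8 7 0 E
5 10/9 18/17 -166/153 -10/9 6 0 N
6 45/29 45/17 -1035/493 -45/29 6 -1 E
final 5 -1 N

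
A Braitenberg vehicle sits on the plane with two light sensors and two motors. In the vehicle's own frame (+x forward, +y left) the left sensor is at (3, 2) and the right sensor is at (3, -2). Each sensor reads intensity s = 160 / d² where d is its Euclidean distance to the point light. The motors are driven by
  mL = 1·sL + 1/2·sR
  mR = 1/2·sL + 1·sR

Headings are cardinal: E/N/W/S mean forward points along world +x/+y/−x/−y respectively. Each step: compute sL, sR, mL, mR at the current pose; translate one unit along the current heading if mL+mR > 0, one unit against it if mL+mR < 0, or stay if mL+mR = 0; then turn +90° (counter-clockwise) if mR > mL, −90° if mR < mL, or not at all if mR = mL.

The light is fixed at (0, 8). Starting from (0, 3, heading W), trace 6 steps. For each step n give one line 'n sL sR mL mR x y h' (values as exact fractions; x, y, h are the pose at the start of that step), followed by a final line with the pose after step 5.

0 80/29 80/9 1880/261 2680/261 0 3 W
1 32/13 160/73 3376/949 3248/949 -1 3 S
2 2 5 9/2 6 -1 2 W
3 160/81 160/97 22000/7857 20720/7857 -2 2 S
4 80/53 16/5 824/265 1048/265 -2 1 W
5 160/101 32/25 5616/2525 5232/2525 -3 1 S
final -3 0 W

n=0: pose=(0,3,W); sL=80/29, sR=80/9; mL=1880/261, mR=2680/261; mL+mR=1520/87 → advance +1; mR−mL=800/261 → turn +1·90°
n=1: pose=(-1,3,S); sL=32/13, sR=160/73; mL=3376/949, mR=3248/949; mL+mR=6624/949 → advance +1; mR−mL=-128/949 → turn -1·90°
n=2: pose=(-1,2,W); sL=2, sR=5; mL=9/2, mR=6; mL+mR=21/2 → advance +1; mR−mL=3/2 → turn +1·90°
n=3: pose=(-2,2,S); sL=160/81, sR=160/97; mL=22000/7857, mR=20720/7857; mL+mR=14240/2619 → advance +1; mR−mL=-1280/7857 → turn -1·90°
n=4: pose=(-2,1,W); sL=80/53, sR=16/5; mL=824/265, mR=1048/265; mL+mR=1872/265 → advance +1; mR−mL=224/265 → turn +1·90°
n=5: pose=(-3,1,S); sL=160/101, sR=32/25; mL=5616/2525, mR=5232/2525; mL+mR=10848/2525 → advance +1; mR−mL=-384/2525 → turn -1·90°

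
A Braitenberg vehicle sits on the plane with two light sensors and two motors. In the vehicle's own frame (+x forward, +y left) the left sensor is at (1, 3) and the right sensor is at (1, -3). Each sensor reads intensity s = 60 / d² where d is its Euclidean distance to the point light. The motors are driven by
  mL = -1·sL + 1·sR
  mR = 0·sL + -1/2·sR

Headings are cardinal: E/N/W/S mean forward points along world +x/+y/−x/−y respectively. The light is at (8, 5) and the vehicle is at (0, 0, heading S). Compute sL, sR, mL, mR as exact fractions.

60/61 60/157 -5760/9577 -30/157

left sensor world pos  = (3, -1); dL² = 61
right sensor world pos = (-3, -1); dR² = 157
sL = 60/61 = 60/61
sR = 60/157 = 60/157
mL = -1·sL + 1·sR = -5760/9577
mR = 0·sL + -1/2·sR = -30/157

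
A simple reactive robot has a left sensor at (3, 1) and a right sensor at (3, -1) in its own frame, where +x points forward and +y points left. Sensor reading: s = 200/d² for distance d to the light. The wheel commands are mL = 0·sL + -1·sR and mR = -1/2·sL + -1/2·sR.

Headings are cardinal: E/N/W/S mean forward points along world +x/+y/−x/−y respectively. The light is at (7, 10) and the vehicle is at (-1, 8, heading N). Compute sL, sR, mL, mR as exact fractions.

left sensor world pos  = (-2, 11); dL² = 82
right sensor world pos = (0, 11); dR² = 50
sL = 200/82 = 100/41
sR = 200/50 = 4
mL = 0·sL + -1·sR = -4
mR = -1/2·sL + -1/2·sR = -132/41

100/41 4 -4 -132/41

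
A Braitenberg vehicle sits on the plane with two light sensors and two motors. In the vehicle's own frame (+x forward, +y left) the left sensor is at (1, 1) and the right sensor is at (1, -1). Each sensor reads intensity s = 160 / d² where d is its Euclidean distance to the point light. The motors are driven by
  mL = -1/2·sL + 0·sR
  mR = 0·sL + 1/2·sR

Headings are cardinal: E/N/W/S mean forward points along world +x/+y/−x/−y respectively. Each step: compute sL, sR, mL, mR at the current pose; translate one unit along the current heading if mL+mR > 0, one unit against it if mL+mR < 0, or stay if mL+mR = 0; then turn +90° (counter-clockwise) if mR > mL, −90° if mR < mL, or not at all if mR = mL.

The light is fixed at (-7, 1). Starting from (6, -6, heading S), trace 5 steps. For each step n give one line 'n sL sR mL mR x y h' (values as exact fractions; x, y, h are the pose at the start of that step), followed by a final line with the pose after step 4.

0 8/13 10/13 -4/13 5/13 6 -6 S
1 32/49 160/277 -16/49 80/277 6 -7 E
2 16/17 80/109 -8/17 40/109 5 -7 N
3 160/221 32/37 -80/221 16/37 5 -8 W
4 40/61 4/5 -20/61 2/5 4 -8 S
final 4 -9 E

n=0: pose=(6,-6,S); sL=8/13, sR=10/13; mL=-4/13, mR=5/13; mL+mR=1/13 → advance +1; mR−mL=9/13 → turn +1·90°
n=1: pose=(6,-7,E); sL=32/49, sR=160/277; mL=-16/49, mR=80/277; mL+mR=-512/13573 → advance -1; mR−mL=8352/13573 → turn +1·90°
n=2: pose=(5,-7,N); sL=16/17, sR=80/109; mL=-8/17, mR=40/109; mL+mR=-192/1853 → advance -1; mR−mL=1552/1853 → turn +1·90°
n=3: pose=(5,-8,W); sL=160/221, sR=32/37; mL=-80/221, mR=16/37; mL+mR=576/8177 → advance +1; mR−mL=6496/8177 → turn +1·90°
n=4: pose=(4,-8,S); sL=40/61, sR=4/5; mL=-20/61, mR=2/5; mL+mR=22/305 → advance +1; mR−mL=222/305 → turn +1·90°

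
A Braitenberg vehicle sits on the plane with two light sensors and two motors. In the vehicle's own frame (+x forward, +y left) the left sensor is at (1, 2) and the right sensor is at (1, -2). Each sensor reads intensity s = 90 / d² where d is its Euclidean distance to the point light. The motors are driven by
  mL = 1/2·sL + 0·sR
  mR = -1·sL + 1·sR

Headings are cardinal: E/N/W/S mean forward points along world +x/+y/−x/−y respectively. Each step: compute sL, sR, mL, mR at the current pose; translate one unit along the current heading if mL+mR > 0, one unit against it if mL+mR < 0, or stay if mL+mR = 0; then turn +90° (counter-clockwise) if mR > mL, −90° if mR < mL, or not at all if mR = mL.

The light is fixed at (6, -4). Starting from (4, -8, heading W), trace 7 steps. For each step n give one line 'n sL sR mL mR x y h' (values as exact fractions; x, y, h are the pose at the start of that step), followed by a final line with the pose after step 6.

n=0: pose=(4,-8,W); sL=2, sR=90/13; mL=1, mR=64/13; mL+mR=77/13 → advance +1; mR−mL=51/13 → turn +1·90°
n=1: pose=(3,-8,S); sL=45/13, sR=9/5; mL=45/26, mR=-108/65; mL+mR=9/130 → advance +1; mR−mL=-441/130 → turn -1·90°
n=2: pose=(3,-9,W); sL=18/13, sR=18/5; mL=9/13, mR=144/65; mL+mR=189/65 → advance +1; mR−mL=99/65 → turn +1·90°
n=3: pose=(2,-9,S); sL=9/4, sR=5/4; mL=9/8, mR=-1; mL+mR=1/8 → advance +1; mR−mL=-17/8 → turn -1·90°
n=4: pose=(2,-10,W); sL=90/89, sR=90/41; mL=45/89, mR=4320/3649; mL+mR=6165/3649 → advance +1; mR−mL=2475/3649 → turn +1·90°
n=5: pose=(1,-10,S); sL=45/29, sR=45/49; mL=45/58, mR=-900/1421; mL+mR=405/2842 → advance +1; mR−mL=-4005/2842 → turn -1·90°
n=6: pose=(1,-11,W); sL=10/13, sR=90/61; mL=5/13, mR=560/793; mL+mR=865/793 → advance +1; mR−mL=255/793 → turn +1·90°

0 2 90/13 1 64/13 4 -8 W
1 45/13 9/5 45/26 -108/65 3 -8 S
2 18/13 18/5 9/13 144/65 3 -9 W
3 9/4 5/4 9/8 -1 2 -9 S
4 90/89 90/41 45/89 4320/3649 2 -10 W
5 45/29 45/49 45/58 -900/1421 1 -10 S
6 10/13 90/61 5/13 560/793 1 -11 W
final 0 -11 S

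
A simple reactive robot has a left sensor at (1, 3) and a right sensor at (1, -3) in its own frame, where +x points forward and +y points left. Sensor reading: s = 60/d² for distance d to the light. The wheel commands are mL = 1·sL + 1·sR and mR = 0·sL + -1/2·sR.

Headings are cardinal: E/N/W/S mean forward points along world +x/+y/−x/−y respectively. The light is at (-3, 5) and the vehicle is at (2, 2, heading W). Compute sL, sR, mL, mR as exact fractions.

left sensor world pos  = (1, -1); dL² = 52
right sensor world pos = (1, 5); dR² = 16
sL = 60/52 = 15/13
sR = 60/16 = 15/4
mL = 1·sL + 1·sR = 255/52
mR = 0·sL + -1/2·sR = -15/8

15/13 15/4 255/52 -15/8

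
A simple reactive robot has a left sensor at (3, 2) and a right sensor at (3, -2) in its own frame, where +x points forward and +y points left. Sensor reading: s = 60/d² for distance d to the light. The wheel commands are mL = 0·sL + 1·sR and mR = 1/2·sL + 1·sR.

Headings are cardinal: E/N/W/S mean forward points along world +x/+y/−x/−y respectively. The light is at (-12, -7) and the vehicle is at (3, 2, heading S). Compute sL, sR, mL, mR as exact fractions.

left sensor world pos  = (5, -1); dL² = 325
right sensor world pos = (1, -1); dR² = 205
sL = 60/325 = 12/65
sR = 60/205 = 12/41
mL = 0·sL + 1·sR = 12/41
mR = 1/2·sL + 1·sR = 1026/2665

12/65 12/41 12/41 1026/2665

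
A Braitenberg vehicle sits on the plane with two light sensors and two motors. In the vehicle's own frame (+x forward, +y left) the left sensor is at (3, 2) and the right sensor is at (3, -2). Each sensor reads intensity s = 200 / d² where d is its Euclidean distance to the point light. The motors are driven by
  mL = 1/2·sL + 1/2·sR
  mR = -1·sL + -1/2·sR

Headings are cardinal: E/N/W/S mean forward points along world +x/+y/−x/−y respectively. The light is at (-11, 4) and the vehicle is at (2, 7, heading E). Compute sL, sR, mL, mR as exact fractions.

200/281 200/257 53800/72217 -79500/72217

left sensor world pos  = (5, 9); dL² = 281
right sensor world pos = (5, 5); dR² = 257
sL = 200/281 = 200/281
sR = 200/257 = 200/257
mL = 1/2·sL + 1/2·sR = 53800/72217
mR = -1·sL + -1/2·sR = -79500/72217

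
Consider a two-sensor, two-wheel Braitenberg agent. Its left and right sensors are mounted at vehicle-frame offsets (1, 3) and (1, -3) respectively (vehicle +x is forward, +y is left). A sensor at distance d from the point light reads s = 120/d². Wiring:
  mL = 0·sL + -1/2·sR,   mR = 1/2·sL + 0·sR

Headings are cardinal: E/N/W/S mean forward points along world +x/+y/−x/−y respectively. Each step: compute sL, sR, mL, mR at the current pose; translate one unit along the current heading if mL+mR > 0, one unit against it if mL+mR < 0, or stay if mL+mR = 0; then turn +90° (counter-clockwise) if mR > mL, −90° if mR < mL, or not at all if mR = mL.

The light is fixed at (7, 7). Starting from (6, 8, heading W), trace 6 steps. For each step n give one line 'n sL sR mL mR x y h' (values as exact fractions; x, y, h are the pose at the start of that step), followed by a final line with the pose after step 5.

0 15 6 -3 15/2 6 8 W
1 120 24/5 -12/5 60 5 8 S
2 12 12 -6 6 5 7 E
3 60/13 60 -30 30/13 5 7 N
4 24/5 120/13 -60/13 12/5 5 6 W
5 15 6 -3 15/2 6 6 S
final 6 5 E

n=0: pose=(6,8,W); sL=15, sR=6; mL=-3, mR=15/2; mL+mR=9/2 → advance +1; mR−mL=21/2 → turn +1·90°
n=1: pose=(5,8,S); sL=120, sR=24/5; mL=-12/5, mR=60; mL+mR=288/5 → advance +1; mR−mL=312/5 → turn +1·90°
n=2: pose=(5,7,E); sL=12, sR=12; mL=-6, mR=6; mL+mR=0 → advance +0; mR−mL=12 → turn +1·90°
n=3: pose=(5,7,N); sL=60/13, sR=60; mL=-30, mR=30/13; mL+mR=-360/13 → advance -1; mR−mL=420/13 → turn +1·90°
n=4: pose=(5,6,W); sL=24/5, sR=120/13; mL=-60/13, mR=12/5; mL+mR=-144/65 → advance -1; mR−mL=456/65 → turn +1·90°
n=5: pose=(6,6,S); sL=15, sR=6; mL=-3, mR=15/2; mL+mR=9/2 → advance +1; mR−mL=21/2 → turn +1·90°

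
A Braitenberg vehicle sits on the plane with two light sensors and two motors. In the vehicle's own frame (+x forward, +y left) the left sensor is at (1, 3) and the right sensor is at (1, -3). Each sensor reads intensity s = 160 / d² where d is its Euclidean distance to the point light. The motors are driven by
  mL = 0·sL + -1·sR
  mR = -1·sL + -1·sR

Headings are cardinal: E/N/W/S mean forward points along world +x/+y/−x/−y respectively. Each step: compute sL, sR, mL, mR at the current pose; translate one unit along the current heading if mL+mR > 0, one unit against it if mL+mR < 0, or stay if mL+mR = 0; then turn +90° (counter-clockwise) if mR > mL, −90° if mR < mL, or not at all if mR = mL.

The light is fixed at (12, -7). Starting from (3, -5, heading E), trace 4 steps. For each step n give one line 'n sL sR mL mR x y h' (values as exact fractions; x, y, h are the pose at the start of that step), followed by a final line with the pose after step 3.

0 160/89 32/13 -32/13 -4928/1157 3 -5 E
1 16/5 16/17 -16/17 -352/85 2 -5 S
2 160/121 160/157 -160/157 -44480/18997 2 -4 W
3 1 40/13 -40/13 -53/13 3 -4 N
final 3 -5 E

n=0: pose=(3,-5,E); sL=160/89, sR=32/13; mL=-32/13, mR=-4928/1157; mL+mR=-7776/1157 → advance -1; mR−mL=-160/89 → turn -1·90°
n=1: pose=(2,-5,S); sL=16/5, sR=16/17; mL=-16/17, mR=-352/85; mL+mR=-432/85 → advance -1; mR−mL=-16/5 → turn -1·90°
n=2: pose=(2,-4,W); sL=160/121, sR=160/157; mL=-160/157, mR=-44480/18997; mL+mR=-63840/18997 → advance -1; mR−mL=-160/121 → turn -1·90°
n=3: pose=(3,-4,N); sL=1, sR=40/13; mL=-40/13, mR=-53/13; mL+mR=-93/13 → advance -1; mR−mL=-1 → turn -1·90°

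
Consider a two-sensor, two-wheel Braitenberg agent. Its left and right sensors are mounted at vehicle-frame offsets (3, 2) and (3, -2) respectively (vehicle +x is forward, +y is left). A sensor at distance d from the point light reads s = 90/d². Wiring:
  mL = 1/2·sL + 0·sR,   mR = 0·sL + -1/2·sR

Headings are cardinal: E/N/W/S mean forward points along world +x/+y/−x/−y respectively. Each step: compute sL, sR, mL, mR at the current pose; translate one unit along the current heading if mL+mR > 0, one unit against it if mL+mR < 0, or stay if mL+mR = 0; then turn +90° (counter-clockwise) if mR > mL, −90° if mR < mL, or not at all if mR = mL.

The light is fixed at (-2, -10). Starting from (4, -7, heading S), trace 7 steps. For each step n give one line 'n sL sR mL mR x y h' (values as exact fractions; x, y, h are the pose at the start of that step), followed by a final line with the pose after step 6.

0 45/32 45/8 45/64 -45/16 4 -7 S
1 90/13 2 45/13 -1 4 -6 W
2 45/29 45/49 45/58 -45/98 3 -6 N
3 90/113 90/73 45/113 -45/73 3 -5 E
4 9/4 45/4 9/8 -45/8 2 -5 S
5 90/17 18/13 45/17 -9/13 2 -4 W
6 45/41 45/53 45/82 -45/106 1 -4 N
final 1 -3 E

n=0: pose=(4,-7,S); sL=45/32, sR=45/8; mL=45/64, mR=-45/16; mL+mR=-135/64 → advance -1; mR−mL=-225/64 → turn -1·90°
n=1: pose=(4,-6,W); sL=90/13, sR=2; mL=45/13, mR=-1; mL+mR=32/13 → advance +1; mR−mL=-58/13 → turn -1·90°
n=2: pose=(3,-6,N); sL=45/29, sR=45/49; mL=45/58, mR=-45/98; mL+mR=450/1421 → advance +1; mR−mL=-1755/1421 → turn -1·90°
n=3: pose=(3,-5,E); sL=90/113, sR=90/73; mL=45/113, mR=-45/73; mL+mR=-1800/8249 → advance -1; mR−mL=-8370/8249 → turn -1·90°
n=4: pose=(2,-5,S); sL=9/4, sR=45/4; mL=9/8, mR=-45/8; mL+mR=-9/2 → advance -1; mR−mL=-27/4 → turn -1·90°
n=5: pose=(2,-4,W); sL=90/17, sR=18/13; mL=45/17, mR=-9/13; mL+mR=432/221 → advance +1; mR−mL=-738/221 → turn -1·90°
n=6: pose=(1,-4,N); sL=45/41, sR=45/53; mL=45/82, mR=-45/106; mL+mR=270/2173 → advance +1; mR−mL=-2115/2173 → turn -1·90°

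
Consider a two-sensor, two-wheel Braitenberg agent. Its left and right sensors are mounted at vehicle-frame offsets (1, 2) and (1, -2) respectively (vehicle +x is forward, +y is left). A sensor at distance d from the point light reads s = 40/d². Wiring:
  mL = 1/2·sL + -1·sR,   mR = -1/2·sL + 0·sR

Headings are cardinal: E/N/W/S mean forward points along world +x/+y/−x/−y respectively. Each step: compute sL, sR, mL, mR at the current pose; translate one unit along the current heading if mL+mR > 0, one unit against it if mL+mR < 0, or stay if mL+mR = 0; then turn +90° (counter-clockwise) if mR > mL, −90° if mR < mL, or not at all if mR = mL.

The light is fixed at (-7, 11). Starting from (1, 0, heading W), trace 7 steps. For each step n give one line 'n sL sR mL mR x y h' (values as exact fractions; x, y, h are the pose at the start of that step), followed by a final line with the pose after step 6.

n=0: pose=(1,0,W); sL=20/109, sR=4/13; mL=-306/1417, mR=-10/109; mL+mR=-4/13 → advance -1; mR−mL=176/1417 → turn +1·90°
n=1: pose=(2,0,S); sL=8/53, sR=40/193; mL=-1348/10229, mR=-4/53; mL+mR=-40/193 → advance -1; mR−mL=576/10229 → turn +1·90°
n=2: pose=(2,1,E); sL=10/41, sR=10/61; mL=-105/2501, mR=-5/41; mL+mR=-10/61 → advance -1; mR−mL=-200/2501 → turn -1·90°
n=3: pose=(1,1,S); sL=40/221, sR=40/157; mL=-5700/34697, mR=-20/221; mL+mR=-40/157 → advance -1; mR−mL=2560/34697 → turn +1·90°
n=4: pose=(1,2,E); sL=4/13, sR=20/101; mL=-58/1313, mR=-2/13; mL+mR=-20/101 → advance -1; mR−mL=-144/1313 → turn -1·90°
n=5: pose=(0,2,S); sL=40/181, sR=8/25; mL=-948/4525, mR=-20/181; mL+mR=-8/25 → advance -1; mR−mL=448/4525 → turn +1·90°
n=6: pose=(0,3,E); sL=2/5, sR=10/41; mL=-9/205, mR=-1/5; mL+mR=-10/41 → advance -1; mR−mL=-32/205 → turn -1·90°

0 20/109 4/13 -306/1417 -10/109 1 0 W
1 8/53 40/193 -1348/10229 -4/53 2 0 S
2 10/41 10/61 -105/2501 -5/41 2 1 E
3 40/221 40/157 -5700/34697 -20/221 1 1 S
4 4/13 20/101 -58/1313 -2/13 1 2 E
5 40/181 8/25 -948/4525 -20/181 0 2 S
6 2/5 10/41 -9/205 -1/5 0 3 E
final -1 3 S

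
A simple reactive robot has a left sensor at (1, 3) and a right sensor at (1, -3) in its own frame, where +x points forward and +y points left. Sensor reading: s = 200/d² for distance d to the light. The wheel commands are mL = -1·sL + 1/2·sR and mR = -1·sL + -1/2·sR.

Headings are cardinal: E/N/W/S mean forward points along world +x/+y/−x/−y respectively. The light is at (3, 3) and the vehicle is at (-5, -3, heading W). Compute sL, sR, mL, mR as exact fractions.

100/81 20/9 -10/81 -190/81

left sensor world pos  = (-6, -6); dL² = 162
right sensor world pos = (-6, 0); dR² = 90
sL = 200/162 = 100/81
sR = 200/90 = 20/9
mL = -1·sL + 1/2·sR = -10/81
mR = -1·sL + -1/2·sR = -190/81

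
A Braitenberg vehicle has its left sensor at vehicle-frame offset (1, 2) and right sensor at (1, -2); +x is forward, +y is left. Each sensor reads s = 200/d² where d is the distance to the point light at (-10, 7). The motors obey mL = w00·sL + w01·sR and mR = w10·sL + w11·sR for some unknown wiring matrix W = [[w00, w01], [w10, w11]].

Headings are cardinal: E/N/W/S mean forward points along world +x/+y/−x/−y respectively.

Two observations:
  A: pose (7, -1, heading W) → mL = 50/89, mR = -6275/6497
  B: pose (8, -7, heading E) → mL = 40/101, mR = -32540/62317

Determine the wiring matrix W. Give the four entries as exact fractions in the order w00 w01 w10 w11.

1 0 -1/2 -1

obs A: pose=(7,-1,W) → sL=50/89, sR=50/73, mL=50/89, mR=-6275/6497
obs B: pose=(8,-7,E) → sL=40/101, sR=200/617, mL=40/101, mR=-32540/62317
sensor matrix S = [[50/89, 50/73], [40/101, 200/617]]; det S = -36096000/404873549
solve [mL_A; mL_B] = S·[w00; w01] and [mR_A; mR_B] = S·[w10; w11]:
  w00 = 1, w01 = 0, w10 = -1/2, w11 = -1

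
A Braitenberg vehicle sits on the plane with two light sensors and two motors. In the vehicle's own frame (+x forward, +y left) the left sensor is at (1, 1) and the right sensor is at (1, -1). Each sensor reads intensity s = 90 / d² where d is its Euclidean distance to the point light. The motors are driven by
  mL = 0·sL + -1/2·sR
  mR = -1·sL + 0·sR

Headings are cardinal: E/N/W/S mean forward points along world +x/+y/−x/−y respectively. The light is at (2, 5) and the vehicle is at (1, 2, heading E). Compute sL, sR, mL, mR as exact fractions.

45/2 45/8 -45/16 -45/2

left sensor world pos  = (2, 3); dL² = 4
right sensor world pos = (2, 1); dR² = 16
sL = 90/4 = 45/2
sR = 90/16 = 45/8
mL = 0·sL + -1/2·sR = -45/16
mR = -1·sL + 0·sR = -45/2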